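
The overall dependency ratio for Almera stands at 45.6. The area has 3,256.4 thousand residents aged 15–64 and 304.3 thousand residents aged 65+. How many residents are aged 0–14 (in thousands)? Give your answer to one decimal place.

Total dependency ratio = (youth + elderly) / working-age × 100
45.6 = (Y + 304.3) / 3,256.4 × 100
⇒ 1,180.6

Aged 0–14: 1,180.6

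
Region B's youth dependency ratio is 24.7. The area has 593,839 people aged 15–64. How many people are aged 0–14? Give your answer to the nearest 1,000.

Aged 0–14: 147,000

Youth dependency ratio = youth / working-age × 100
24.7 = Y / 593,839 × 100
⇒ 147,000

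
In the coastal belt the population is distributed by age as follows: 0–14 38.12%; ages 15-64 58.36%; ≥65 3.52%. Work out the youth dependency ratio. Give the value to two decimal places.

Youth dependency ratio: 65.32

Youth dependency ratio = 38.12 / 58.36 × 100 = 65.32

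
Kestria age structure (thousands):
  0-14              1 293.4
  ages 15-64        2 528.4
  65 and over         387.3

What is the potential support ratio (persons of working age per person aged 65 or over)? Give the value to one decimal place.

Potential support ratio = 2 528.4 / 387.3 = 6.5

Potential support ratio: 6.5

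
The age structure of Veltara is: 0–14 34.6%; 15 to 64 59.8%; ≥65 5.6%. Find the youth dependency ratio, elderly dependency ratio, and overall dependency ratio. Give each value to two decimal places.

Youth dependency ratio = 34.6 / 59.8 × 100 = 57.86
Old-age dependency ratio = 5.6 / 59.8 × 100 = 9.36
Total dependency ratio = (34.6 + 5.6) / 59.8 × 100 = 40.2 / 59.8 × 100 = 67.22

Youth dependency ratio: 57.86
Old-age dependency ratio: 9.36
Total dependency ratio: 67.22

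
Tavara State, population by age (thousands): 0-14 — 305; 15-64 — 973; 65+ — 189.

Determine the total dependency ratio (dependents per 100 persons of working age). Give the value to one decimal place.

Total dependency ratio: 50.8

Total dependency ratio = (305 + 189) / 973 × 100 = 494 / 973 × 100 = 50.8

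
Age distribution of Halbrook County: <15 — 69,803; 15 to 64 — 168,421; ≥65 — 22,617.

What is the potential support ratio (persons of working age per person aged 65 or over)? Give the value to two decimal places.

Potential support ratio: 7.45

Potential support ratio = 168,421 / 22,617 = 7.45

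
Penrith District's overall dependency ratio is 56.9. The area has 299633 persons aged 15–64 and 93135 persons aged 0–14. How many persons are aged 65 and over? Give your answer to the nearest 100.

Total dependency ratio = (youth + elderly) / working-age × 100
56.9 = (93135 + E) / 299633 × 100
⇒ 77400

Aged 65 and over: 77400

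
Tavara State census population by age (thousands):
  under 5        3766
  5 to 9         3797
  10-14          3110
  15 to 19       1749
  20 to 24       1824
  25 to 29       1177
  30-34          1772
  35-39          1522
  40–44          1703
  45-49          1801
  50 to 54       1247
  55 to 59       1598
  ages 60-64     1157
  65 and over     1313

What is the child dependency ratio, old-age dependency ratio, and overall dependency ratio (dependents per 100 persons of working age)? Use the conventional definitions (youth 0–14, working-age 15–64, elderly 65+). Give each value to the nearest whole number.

0–14: 3766 + 3797 + 3110 = 10673
15–64: 1749 + 1824 + 1177 + 1772 + 1522 + 1703 + 1801 + 1247 + 1598 + 1157 = 15550
65+: 1313
Youth dependency ratio = 10673 / 15550 × 100 = 69
Old-age dependency ratio = 1313 / 15550 × 100 = 8
Total dependency ratio = (10673 + 1313) / 15550 × 100 = 11986 / 15550 × 100 = 77

Youth dependency ratio: 69
Old-age dependency ratio: 8
Total dependency ratio: 77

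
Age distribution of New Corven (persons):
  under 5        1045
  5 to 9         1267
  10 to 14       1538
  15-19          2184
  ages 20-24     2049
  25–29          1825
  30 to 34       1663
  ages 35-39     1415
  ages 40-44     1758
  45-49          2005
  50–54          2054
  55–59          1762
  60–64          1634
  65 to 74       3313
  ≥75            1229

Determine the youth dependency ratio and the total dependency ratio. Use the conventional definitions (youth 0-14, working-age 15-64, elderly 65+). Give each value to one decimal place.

Youth dependency ratio: 21.0
Total dependency ratio: 45.7

0–14: 1045 + 1267 + 1538 = 3850
15–64: 2184 + 2049 + 1825 + 1663 + 1415 + 1758 + 2005 + 2054 + 1762 + 1634 = 18349
65+: 3313 + 1229 = 4542
Youth dependency ratio = 3850 / 18349 × 100 = 21.0
Total dependency ratio = (3850 + 4542) / 18349 × 100 = 8392 / 18349 × 100 = 45.7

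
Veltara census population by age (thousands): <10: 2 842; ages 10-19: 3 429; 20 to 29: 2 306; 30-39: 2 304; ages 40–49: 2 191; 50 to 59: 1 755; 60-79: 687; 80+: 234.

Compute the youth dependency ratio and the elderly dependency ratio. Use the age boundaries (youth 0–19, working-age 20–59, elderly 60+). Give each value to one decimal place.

0–19: 2 842 + 3 429 = 6 271
20–59: 2 306 + 2 304 + 2 191 + 1 755 = 8 556
60+: 687 + 234 = 921
Youth dependency ratio = 6 271 / 8 556 × 100 = 73.3
Old-age dependency ratio = 921 / 8 556 × 100 = 10.8

Youth dependency ratio: 73.3
Old-age dependency ratio: 10.8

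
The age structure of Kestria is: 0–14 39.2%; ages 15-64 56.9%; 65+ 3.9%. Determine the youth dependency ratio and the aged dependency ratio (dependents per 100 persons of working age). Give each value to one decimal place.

Youth dependency ratio = 39.2 / 56.9 × 100 = 68.9
Old-age dependency ratio = 3.9 / 56.9 × 100 = 6.9

Youth dependency ratio: 68.9
Old-age dependency ratio: 6.9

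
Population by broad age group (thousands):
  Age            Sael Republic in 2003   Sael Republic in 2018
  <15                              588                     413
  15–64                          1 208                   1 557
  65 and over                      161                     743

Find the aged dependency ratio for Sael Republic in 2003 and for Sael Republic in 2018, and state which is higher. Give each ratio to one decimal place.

Sael Republic in 2003: 13.3
Sael Republic in 2018: 47.7
Higher: Sael Republic in 2018

Sael Republic in 2003: 161 / 1 208 × 100 = 13.3
Sael Republic in 2018: 743 / 1 557 × 100 = 47.7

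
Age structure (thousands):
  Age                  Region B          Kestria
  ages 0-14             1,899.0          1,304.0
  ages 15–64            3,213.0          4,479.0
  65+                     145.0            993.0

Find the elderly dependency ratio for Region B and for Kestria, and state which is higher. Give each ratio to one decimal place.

Region B: 145.0 / 3,213.0 × 100 = 4.5
Kestria: 993.0 / 4,479.0 × 100 = 22.2

Region B: 4.5
Kestria: 22.2
Higher: Kestria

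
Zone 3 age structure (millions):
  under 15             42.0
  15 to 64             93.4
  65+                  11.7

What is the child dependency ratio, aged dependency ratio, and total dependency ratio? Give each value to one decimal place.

Youth dependency ratio: 45.0
Old-age dependency ratio: 12.5
Total dependency ratio: 57.5

Youth dependency ratio = 42.0 / 93.4 × 100 = 45.0
Old-age dependency ratio = 11.7 / 93.4 × 100 = 12.5
Total dependency ratio = (42.0 + 11.7) / 93.4 × 100 = 53.7 / 93.4 × 100 = 57.5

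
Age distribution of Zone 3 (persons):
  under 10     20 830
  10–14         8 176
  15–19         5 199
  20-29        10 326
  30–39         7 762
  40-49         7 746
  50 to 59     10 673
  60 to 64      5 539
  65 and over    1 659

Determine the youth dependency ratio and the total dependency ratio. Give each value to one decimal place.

0–14: 20 830 + 8 176 = 29 006
15–64: 5 199 + 10 326 + 7 762 + 7 746 + 10 673 + 5 539 = 47 245
65+: 1 659
Youth dependency ratio = 29 006 / 47 245 × 100 = 61.4
Total dependency ratio = (29 006 + 1 659) / 47 245 × 100 = 30 665 / 47 245 × 100 = 64.9

Youth dependency ratio: 61.4
Total dependency ratio: 64.9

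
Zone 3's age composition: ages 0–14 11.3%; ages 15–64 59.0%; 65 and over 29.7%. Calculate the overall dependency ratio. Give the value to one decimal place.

Total dependency ratio: 69.5

Total dependency ratio = (11.3 + 29.7) / 59.0 × 100 = 41.0 / 59.0 × 100 = 69.5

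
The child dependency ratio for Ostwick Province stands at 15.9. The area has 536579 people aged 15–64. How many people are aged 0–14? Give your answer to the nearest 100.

Youth dependency ratio = youth / working-age × 100
15.9 = Y / 536579 × 100
⇒ 85300

Aged 0–14: 85300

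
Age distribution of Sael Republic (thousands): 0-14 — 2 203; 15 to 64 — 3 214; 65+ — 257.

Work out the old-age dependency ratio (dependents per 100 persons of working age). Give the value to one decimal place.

Old-age dependency ratio: 8.0

Old-age dependency ratio = 257 / 3 214 × 100 = 8.0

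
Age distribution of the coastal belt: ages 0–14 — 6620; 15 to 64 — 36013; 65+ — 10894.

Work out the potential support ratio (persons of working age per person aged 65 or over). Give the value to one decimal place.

Potential support ratio = 36013 / 10894 = 3.3

Potential support ratio: 3.3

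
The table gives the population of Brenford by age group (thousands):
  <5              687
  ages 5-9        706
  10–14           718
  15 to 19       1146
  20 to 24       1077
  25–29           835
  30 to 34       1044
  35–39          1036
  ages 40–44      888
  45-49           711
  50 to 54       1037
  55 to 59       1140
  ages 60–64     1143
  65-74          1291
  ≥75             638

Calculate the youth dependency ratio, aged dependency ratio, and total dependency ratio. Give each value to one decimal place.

0–14: 687 + 706 + 718 = 2111
15–64: 1146 + 1077 + 835 + 1044 + 1036 + 888 + 711 + 1037 + 1140 + 1143 = 10057
65+: 1291 + 638 = 1929
Youth dependency ratio = 2111 / 10057 × 100 = 21.0
Old-age dependency ratio = 1929 / 10057 × 100 = 19.2
Total dependency ratio = (2111 + 1929) / 10057 × 100 = 4040 / 10057 × 100 = 40.2

Youth dependency ratio: 21.0
Old-age dependency ratio: 19.2
Total dependency ratio: 40.2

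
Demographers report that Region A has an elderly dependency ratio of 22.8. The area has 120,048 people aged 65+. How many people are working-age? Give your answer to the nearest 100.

Old-age dependency ratio = elderly / working-age × 100
22.8 = 120,048 / W × 100
⇒ 526,500

Working-age: 526,500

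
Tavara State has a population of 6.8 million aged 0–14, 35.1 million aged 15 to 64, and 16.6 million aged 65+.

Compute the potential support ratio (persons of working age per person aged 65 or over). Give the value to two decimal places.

Potential support ratio = 35.1 / 16.6 = 2.11

Potential support ratio: 2.11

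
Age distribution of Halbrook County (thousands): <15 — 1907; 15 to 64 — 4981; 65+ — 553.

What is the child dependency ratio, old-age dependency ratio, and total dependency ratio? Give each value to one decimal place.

Youth dependency ratio = 1907 / 4981 × 100 = 38.3
Old-age dependency ratio = 553 / 4981 × 100 = 11.1
Total dependency ratio = (1907 + 553) / 4981 × 100 = 2460 / 4981 × 100 = 49.4

Youth dependency ratio: 38.3
Old-age dependency ratio: 11.1
Total dependency ratio: 49.4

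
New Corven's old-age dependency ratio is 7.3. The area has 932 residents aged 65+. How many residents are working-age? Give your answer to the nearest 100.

Working-age: 12800

Old-age dependency ratio = elderly / working-age × 100
7.3 = 932 / W × 100
⇒ 12800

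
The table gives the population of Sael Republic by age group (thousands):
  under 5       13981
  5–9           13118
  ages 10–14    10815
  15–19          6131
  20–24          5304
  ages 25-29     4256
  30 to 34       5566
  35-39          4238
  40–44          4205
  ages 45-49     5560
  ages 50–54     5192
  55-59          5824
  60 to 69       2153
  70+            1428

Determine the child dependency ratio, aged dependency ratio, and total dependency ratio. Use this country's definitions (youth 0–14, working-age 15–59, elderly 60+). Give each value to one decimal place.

0–14: 13981 + 13118 + 10815 = 37914
15–59: 6131 + 5304 + 4256 + 5566 + 4238 + 4205 + 5560 + 5192 + 5824 = 46276
60+: 2153 + 1428 = 3581
Youth dependency ratio = 37914 / 46276 × 100 = 81.9
Old-age dependency ratio = 3581 / 46276 × 100 = 7.7
Total dependency ratio = (37914 + 3581) / 46276 × 100 = 41495 / 46276 × 100 = 89.7

Youth dependency ratio: 81.9
Old-age dependency ratio: 7.7
Total dependency ratio: 89.7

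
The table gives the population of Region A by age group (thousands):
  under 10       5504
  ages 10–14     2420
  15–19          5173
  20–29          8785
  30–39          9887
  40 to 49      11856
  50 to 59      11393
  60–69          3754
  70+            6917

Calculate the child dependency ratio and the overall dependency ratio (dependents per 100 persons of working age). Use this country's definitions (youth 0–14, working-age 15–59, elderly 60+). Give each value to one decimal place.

Youth dependency ratio: 16.8
Total dependency ratio: 39.5

0–14: 5504 + 2420 = 7924
15–59: 5173 + 8785 + 9887 + 11856 + 11393 = 47094
60+: 3754 + 6917 = 10671
Youth dependency ratio = 7924 / 47094 × 100 = 16.8
Total dependency ratio = (7924 + 10671) / 47094 × 100 = 18595 / 47094 × 100 = 39.5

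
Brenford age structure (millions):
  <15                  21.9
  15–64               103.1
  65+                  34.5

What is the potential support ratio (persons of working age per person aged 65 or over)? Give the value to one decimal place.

Potential support ratio: 3.0

Potential support ratio = 103.1 / 34.5 = 3.0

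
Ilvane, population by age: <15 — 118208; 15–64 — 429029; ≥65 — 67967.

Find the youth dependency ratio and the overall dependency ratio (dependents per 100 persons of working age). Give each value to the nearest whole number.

Youth dependency ratio: 28
Total dependency ratio: 43

Youth dependency ratio = 118208 / 429029 × 100 = 28
Total dependency ratio = (118208 + 67967) / 429029 × 100 = 186175 / 429029 × 100 = 43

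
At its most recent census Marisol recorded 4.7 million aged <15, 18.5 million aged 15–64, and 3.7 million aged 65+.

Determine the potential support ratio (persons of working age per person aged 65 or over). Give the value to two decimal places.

Potential support ratio = 18.5 / 3.7 = 5.00

Potential support ratio: 5.00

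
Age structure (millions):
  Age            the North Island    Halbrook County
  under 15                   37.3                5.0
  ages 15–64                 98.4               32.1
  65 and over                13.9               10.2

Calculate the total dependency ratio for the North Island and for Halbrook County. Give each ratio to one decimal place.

the North Island: 52.0
Halbrook County: 47.4

the North Island: (37.3 + 13.9) / 98.4 × 100 = 51.2 / 98.4 × 100 = 52.0
Halbrook County: (5.0 + 10.2) / 32.1 × 100 = 15.2 / 32.1 × 100 = 47.4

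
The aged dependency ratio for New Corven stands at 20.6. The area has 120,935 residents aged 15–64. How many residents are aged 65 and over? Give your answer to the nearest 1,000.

Aged 65 and over: 25,000

Old-age dependency ratio = elderly / working-age × 100
20.6 = E / 120,935 × 100
⇒ 25,000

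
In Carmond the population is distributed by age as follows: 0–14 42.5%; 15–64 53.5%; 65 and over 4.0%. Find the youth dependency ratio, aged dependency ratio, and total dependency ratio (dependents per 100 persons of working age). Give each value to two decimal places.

Youth dependency ratio = 42.5 / 53.5 × 100 = 79.44
Old-age dependency ratio = 4.0 / 53.5 × 100 = 7.48
Total dependency ratio = (42.5 + 4.0) / 53.5 × 100 = 46.5 / 53.5 × 100 = 86.92

Youth dependency ratio: 79.44
Old-age dependency ratio: 7.48
Total dependency ratio: 86.92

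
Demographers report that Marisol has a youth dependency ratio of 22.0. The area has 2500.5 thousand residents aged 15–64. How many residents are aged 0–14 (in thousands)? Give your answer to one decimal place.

Youth dependency ratio = youth / working-age × 100
22.0 = Y / 2500.5 × 100
⇒ 550.1

Aged 0–14: 550.1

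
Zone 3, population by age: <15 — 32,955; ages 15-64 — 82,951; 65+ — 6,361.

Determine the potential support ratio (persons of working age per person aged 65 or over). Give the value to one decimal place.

Potential support ratio = 82,951 / 6,361 = 13.0

Potential support ratio: 13.0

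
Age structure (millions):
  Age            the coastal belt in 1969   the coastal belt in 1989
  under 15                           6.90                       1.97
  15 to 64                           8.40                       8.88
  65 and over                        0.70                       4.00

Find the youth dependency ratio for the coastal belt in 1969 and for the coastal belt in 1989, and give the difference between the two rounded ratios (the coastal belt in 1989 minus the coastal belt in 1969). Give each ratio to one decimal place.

the coastal belt in 1969: 82.1
the coastal belt in 1989: 22.2
Difference: -59.9

the coastal belt in 1969: 6.90 / 8.40 × 100 = 82.1
the coastal belt in 1989: 1.97 / 8.88 × 100 = 22.2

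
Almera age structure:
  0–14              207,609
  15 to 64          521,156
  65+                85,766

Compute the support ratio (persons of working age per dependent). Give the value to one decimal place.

Support ratio = 521,156 / (207,609 + 85,766) = 521,156 / 293,375 = 1.8

Support ratio: 1.8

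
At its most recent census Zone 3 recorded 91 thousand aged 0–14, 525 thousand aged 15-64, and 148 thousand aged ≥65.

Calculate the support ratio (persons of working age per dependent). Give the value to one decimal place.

Support ratio = 525 / (91 + 148) = 525 / 239 = 2.2

Support ratio: 2.2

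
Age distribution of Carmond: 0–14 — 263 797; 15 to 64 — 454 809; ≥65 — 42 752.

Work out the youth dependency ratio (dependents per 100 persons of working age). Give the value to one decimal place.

Youth dependency ratio: 58.0

Youth dependency ratio = 263 797 / 454 809 × 100 = 58.0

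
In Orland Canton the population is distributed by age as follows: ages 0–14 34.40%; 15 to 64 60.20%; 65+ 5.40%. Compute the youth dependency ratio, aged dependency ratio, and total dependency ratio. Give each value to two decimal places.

Youth dependency ratio: 57.14
Old-age dependency ratio: 8.97
Total dependency ratio: 66.11

Youth dependency ratio = 34.40 / 60.20 × 100 = 57.14
Old-age dependency ratio = 5.40 / 60.20 × 100 = 8.97
Total dependency ratio = (34.40 + 5.40) / 60.20 × 100 = 39.80 / 60.20 × 100 = 66.11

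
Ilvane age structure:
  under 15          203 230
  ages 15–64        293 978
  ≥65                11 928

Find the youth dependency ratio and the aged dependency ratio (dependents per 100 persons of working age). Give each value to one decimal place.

Youth dependency ratio = 203 230 / 293 978 × 100 = 69.1
Old-age dependency ratio = 11 928 / 293 978 × 100 = 4.1

Youth dependency ratio: 69.1
Old-age dependency ratio: 4.1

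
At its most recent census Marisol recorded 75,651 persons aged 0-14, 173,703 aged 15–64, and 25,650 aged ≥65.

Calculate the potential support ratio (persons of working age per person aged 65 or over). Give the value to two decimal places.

Potential support ratio: 6.77

Potential support ratio = 173,703 / 25,650 = 6.77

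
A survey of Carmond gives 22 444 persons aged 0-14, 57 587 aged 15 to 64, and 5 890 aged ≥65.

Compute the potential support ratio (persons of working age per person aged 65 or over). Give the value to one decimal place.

Potential support ratio = 57 587 / 5 890 = 9.8

Potential support ratio: 9.8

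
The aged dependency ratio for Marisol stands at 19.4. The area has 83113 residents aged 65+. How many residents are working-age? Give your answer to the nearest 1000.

Old-age dependency ratio = elderly / working-age × 100
19.4 = 83113 / W × 100
⇒ 428000

Working-age: 428000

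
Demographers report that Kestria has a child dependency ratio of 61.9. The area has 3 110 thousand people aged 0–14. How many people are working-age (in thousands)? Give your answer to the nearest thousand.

Youth dependency ratio = youth / working-age × 100
61.9 = 3 110 / W × 100
⇒ 5 024

Working-age: 5 024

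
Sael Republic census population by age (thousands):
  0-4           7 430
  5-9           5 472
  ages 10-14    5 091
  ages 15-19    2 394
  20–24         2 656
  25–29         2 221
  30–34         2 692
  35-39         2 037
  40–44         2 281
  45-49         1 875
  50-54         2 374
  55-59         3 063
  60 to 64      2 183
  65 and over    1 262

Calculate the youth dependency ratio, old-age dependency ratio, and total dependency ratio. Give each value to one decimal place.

0–14: 7 430 + 5 472 + 5 091 = 17 993
15–64: 2 394 + 2 656 + 2 221 + 2 692 + 2 037 + 2 281 + 1 875 + 2 374 + 3 063 + 2 183 = 23 776
65+: 1 262
Youth dependency ratio = 17 993 / 23 776 × 100 = 75.7
Old-age dependency ratio = 1 262 / 23 776 × 100 = 5.3
Total dependency ratio = (17 993 + 1 262) / 23 776 × 100 = 19 255 / 23 776 × 100 = 81.0

Youth dependency ratio: 75.7
Old-age dependency ratio: 5.3
Total dependency ratio: 81.0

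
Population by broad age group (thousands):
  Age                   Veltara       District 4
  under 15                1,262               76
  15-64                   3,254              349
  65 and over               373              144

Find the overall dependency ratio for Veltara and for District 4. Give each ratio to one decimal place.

Veltara: (1,262 + 373) / 3,254 × 100 = 1,635 / 3,254 × 100 = 50.2
District 4: (76 + 144) / 349 × 100 = 220 / 349 × 100 = 63.0

Veltara: 50.2
District 4: 63.0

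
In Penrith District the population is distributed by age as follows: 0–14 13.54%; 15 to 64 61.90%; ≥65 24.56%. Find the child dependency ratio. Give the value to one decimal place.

Youth dependency ratio: 21.9

Youth dependency ratio = 13.54 / 61.90 × 100 = 21.9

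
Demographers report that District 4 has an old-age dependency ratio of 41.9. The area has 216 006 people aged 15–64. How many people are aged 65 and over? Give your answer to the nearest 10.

Old-age dependency ratio = elderly / working-age × 100
41.9 = E / 216 006 × 100
⇒ 90 510

Aged 65 and over: 90 510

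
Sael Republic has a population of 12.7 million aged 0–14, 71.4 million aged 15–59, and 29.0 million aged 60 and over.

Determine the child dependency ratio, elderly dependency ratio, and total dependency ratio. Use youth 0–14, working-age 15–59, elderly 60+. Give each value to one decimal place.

Youth dependency ratio = 12.7 / 71.4 × 100 = 17.8
Old-age dependency ratio = 29.0 / 71.4 × 100 = 40.6
Total dependency ratio = (12.7 + 29.0) / 71.4 × 100 = 41.7 / 71.4 × 100 = 58.4

Youth dependency ratio: 17.8
Old-age dependency ratio: 40.6
Total dependency ratio: 58.4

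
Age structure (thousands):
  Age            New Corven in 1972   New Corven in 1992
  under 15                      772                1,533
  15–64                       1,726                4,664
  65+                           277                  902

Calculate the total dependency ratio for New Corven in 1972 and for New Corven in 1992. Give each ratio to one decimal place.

New Corven in 1972: 60.8
New Corven in 1992: 52.2

New Corven in 1972: (772 + 277) / 1,726 × 100 = 1,049 / 1,726 × 100 = 60.8
New Corven in 1992: (1,533 + 902) / 4,664 × 100 = 2,435 / 4,664 × 100 = 52.2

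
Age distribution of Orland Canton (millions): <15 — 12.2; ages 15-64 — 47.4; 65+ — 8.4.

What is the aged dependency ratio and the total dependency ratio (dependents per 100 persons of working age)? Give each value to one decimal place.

Old-age dependency ratio = 8.4 / 47.4 × 100 = 17.7
Total dependency ratio = (12.2 + 8.4) / 47.4 × 100 = 20.6 / 47.4 × 100 = 43.5

Old-age dependency ratio: 17.7
Total dependency ratio: 43.5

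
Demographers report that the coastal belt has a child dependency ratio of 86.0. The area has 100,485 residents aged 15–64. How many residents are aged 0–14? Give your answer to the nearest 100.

Aged 0–14: 86,400

Youth dependency ratio = youth / working-age × 100
86.0 = Y / 100,485 × 100
⇒ 86,400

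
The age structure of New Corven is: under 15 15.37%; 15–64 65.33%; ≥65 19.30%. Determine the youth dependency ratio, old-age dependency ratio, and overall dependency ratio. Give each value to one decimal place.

Youth dependency ratio = 15.37 / 65.33 × 100 = 23.5
Old-age dependency ratio = 19.30 / 65.33 × 100 = 29.5
Total dependency ratio = (15.37 + 19.30) / 65.33 × 100 = 34.67 / 65.33 × 100 = 53.1

Youth dependency ratio: 23.5
Old-age dependency ratio: 29.5
Total dependency ratio: 53.1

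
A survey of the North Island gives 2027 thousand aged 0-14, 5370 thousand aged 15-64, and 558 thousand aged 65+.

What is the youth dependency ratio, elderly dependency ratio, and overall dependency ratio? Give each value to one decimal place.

Youth dependency ratio: 37.7
Old-age dependency ratio: 10.4
Total dependency ratio: 48.1

Youth dependency ratio = 2027 / 5370 × 100 = 37.7
Old-age dependency ratio = 558 / 5370 × 100 = 10.4
Total dependency ratio = (2027 + 558) / 5370 × 100 = 2585 / 5370 × 100 = 48.1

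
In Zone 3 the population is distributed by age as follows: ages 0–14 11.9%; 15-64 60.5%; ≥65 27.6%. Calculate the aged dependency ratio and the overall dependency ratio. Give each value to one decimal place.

Old-age dependency ratio = 27.6 / 60.5 × 100 = 45.6
Total dependency ratio = (11.9 + 27.6) / 60.5 × 100 = 39.5 / 60.5 × 100 = 65.3

Old-age dependency ratio: 45.6
Total dependency ratio: 65.3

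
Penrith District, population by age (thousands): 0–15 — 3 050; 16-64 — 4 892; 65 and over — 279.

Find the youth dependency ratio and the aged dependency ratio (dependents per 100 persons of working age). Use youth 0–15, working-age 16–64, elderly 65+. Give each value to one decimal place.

Youth dependency ratio = 3 050 / 4 892 × 100 = 62.3
Old-age dependency ratio = 279 / 4 892 × 100 = 5.7

Youth dependency ratio: 62.3
Old-age dependency ratio: 5.7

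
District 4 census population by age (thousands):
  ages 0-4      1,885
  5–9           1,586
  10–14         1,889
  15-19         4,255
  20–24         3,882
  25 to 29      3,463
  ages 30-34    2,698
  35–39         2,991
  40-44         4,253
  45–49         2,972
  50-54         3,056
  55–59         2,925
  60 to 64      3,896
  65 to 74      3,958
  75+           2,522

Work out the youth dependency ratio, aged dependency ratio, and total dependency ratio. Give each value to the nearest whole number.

Youth dependency ratio: 16
Old-age dependency ratio: 19
Total dependency ratio: 34

0–14: 1,885 + 1,586 + 1,889 = 5,360
15–64: 4,255 + 3,882 + 3,463 + 2,698 + 2,991 + 4,253 + 2,972 + 3,056 + 2,925 + 3,896 = 34,391
65+: 3,958 + 2,522 = 6,480
Youth dependency ratio = 5,360 / 34,391 × 100 = 16
Old-age dependency ratio = 6,480 / 34,391 × 100 = 19
Total dependency ratio = (5,360 + 6,480) / 34,391 × 100 = 11,840 / 34,391 × 100 = 34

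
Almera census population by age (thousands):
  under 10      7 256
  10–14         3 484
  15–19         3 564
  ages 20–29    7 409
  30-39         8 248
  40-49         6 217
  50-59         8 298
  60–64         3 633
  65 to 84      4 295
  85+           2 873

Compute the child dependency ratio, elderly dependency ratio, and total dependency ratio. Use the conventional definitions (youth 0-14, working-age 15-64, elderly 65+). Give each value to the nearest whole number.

Youth dependency ratio: 29
Old-age dependency ratio: 19
Total dependency ratio: 48

0–14: 7 256 + 3 484 = 10 740
15–64: 3 564 + 7 409 + 8 248 + 6 217 + 8 298 + 3 633 = 37 369
65+: 4 295 + 2 873 = 7 168
Youth dependency ratio = 10 740 / 37 369 × 100 = 29
Old-age dependency ratio = 7 168 / 37 369 × 100 = 19
Total dependency ratio = (10 740 + 7 168) / 37 369 × 100 = 17 908 / 37 369 × 100 = 48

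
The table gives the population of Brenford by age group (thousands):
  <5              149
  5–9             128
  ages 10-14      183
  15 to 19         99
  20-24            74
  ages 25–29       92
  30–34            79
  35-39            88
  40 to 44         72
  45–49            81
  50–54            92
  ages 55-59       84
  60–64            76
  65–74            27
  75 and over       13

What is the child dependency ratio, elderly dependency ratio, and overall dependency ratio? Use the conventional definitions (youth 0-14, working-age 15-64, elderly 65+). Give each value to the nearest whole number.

0–14: 149 + 128 + 183 = 460
15–64: 99 + 74 + 92 + 79 + 88 + 72 + 81 + 92 + 84 + 76 = 837
65+: 27 + 13 = 40
Youth dependency ratio = 460 / 837 × 100 = 55
Old-age dependency ratio = 40 / 837 × 100 = 5
Total dependency ratio = (460 + 40) / 837 × 100 = 500 / 837 × 100 = 60

Youth dependency ratio: 55
Old-age dependency ratio: 5
Total dependency ratio: 60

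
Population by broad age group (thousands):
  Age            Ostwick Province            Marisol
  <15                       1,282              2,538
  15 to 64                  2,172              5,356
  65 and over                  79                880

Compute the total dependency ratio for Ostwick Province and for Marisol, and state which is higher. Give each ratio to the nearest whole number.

Ostwick Province: 63
Marisol: 64
Higher: Marisol

Ostwick Province: (1,282 + 79) / 2,172 × 100 = 1,361 / 2,172 × 100 = 63
Marisol: (2,538 + 880) / 5,356 × 100 = 3,418 / 5,356 × 100 = 64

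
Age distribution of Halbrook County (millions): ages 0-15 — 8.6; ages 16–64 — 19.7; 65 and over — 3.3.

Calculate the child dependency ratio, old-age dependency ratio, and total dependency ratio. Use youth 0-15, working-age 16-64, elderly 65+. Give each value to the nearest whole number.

Youth dependency ratio: 44
Old-age dependency ratio: 17
Total dependency ratio: 60

Youth dependency ratio = 8.6 / 19.7 × 100 = 44
Old-age dependency ratio = 3.3 / 19.7 × 100 = 17
Total dependency ratio = (8.6 + 3.3) / 19.7 × 100 = 11.9 / 19.7 × 100 = 60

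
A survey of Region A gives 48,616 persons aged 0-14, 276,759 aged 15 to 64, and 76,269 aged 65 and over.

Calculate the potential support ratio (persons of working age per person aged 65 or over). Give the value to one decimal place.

Potential support ratio: 3.6

Potential support ratio = 276,759 / 76,269 = 3.6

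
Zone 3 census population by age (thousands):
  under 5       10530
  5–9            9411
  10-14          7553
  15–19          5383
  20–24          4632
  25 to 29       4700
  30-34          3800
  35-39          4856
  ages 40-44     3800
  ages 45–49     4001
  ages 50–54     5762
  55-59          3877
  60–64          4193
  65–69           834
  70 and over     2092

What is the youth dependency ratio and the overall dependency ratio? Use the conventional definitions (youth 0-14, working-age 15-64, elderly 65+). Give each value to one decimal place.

Youth dependency ratio: 61.1
Total dependency ratio: 67.6

0–14: 10530 + 9411 + 7553 = 27494
15–64: 5383 + 4632 + 4700 + 3800 + 4856 + 3800 + 4001 + 5762 + 3877 + 4193 = 45004
65+: 834 + 2092 = 2926
Youth dependency ratio = 27494 / 45004 × 100 = 61.1
Total dependency ratio = (27494 + 2926) / 45004 × 100 = 30420 / 45004 × 100 = 67.6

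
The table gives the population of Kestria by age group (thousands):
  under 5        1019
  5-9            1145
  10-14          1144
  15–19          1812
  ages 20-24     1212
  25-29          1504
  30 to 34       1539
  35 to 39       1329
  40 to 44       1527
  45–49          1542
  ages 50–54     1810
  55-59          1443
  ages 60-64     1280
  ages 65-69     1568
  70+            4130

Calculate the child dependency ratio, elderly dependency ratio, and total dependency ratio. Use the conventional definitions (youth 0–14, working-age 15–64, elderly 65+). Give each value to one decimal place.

Youth dependency ratio: 22.1
Old-age dependency ratio: 38.0
Total dependency ratio: 60.0

0–14: 1019 + 1145 + 1144 = 3308
15–64: 1812 + 1212 + 1504 + 1539 + 1329 + 1527 + 1542 + 1810 + 1443 + 1280 = 14998
65+: 1568 + 4130 = 5698
Youth dependency ratio = 3308 / 14998 × 100 = 22.1
Old-age dependency ratio = 5698 / 14998 × 100 = 38.0
Total dependency ratio = (3308 + 5698) / 14998 × 100 = 9006 / 14998 × 100 = 60.0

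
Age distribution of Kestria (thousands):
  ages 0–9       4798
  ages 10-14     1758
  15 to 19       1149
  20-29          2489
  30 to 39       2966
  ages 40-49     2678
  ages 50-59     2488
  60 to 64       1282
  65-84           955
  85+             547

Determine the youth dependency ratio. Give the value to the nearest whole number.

Youth dependency ratio: 50

0–14: 4798 + 1758 = 6556
15–64: 1149 + 2489 + 2966 + 2678 + 2488 + 1282 = 13052
65+: 955 + 547 = 1502
Youth dependency ratio = 6556 / 13052 × 100 = 50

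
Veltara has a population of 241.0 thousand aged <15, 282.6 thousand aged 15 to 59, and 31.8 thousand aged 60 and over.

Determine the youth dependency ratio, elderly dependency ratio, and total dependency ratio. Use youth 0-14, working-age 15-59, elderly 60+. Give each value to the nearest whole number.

Youth dependency ratio: 85
Old-age dependency ratio: 11
Total dependency ratio: 97

Youth dependency ratio = 241.0 / 282.6 × 100 = 85
Old-age dependency ratio = 31.8 / 282.6 × 100 = 11
Total dependency ratio = (241.0 + 31.8) / 282.6 × 100 = 272.8 / 282.6 × 100 = 97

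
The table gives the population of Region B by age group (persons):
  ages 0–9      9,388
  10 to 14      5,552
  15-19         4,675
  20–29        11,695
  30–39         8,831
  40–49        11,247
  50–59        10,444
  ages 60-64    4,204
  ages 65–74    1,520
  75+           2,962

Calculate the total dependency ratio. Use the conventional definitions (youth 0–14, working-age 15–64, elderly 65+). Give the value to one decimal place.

0–14: 9,388 + 5,552 = 14,940
15–64: 4,675 + 11,695 + 8,831 + 11,247 + 10,444 + 4,204 = 51,096
65+: 1,520 + 2,962 = 4,482
Total dependency ratio = (14,940 + 4,482) / 51,096 × 100 = 19,422 / 51,096 × 100 = 38.0

Total dependency ratio: 38.0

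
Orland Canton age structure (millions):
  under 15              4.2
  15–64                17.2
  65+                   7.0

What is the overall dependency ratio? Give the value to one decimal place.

Total dependency ratio = (4.2 + 7.0) / 17.2 × 100 = 11.2 / 17.2 × 100 = 65.1

Total dependency ratio: 65.1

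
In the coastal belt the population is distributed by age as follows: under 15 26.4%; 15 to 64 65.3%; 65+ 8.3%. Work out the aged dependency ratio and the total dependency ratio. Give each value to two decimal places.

Old-age dependency ratio: 12.71
Total dependency ratio: 53.14

Old-age dependency ratio = 8.3 / 65.3 × 100 = 12.71
Total dependency ratio = (26.4 + 8.3) / 65.3 × 100 = 34.7 / 65.3 × 100 = 53.14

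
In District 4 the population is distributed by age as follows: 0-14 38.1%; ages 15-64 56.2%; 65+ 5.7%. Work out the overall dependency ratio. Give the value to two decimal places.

Total dependency ratio = (38.1 + 5.7) / 56.2 × 100 = 43.8 / 56.2 × 100 = 77.94

Total dependency ratio: 77.94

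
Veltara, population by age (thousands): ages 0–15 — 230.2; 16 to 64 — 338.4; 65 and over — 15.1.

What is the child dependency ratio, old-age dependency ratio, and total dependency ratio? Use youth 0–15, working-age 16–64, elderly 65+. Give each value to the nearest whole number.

Youth dependency ratio: 68
Old-age dependency ratio: 4
Total dependency ratio: 72

Youth dependency ratio = 230.2 / 338.4 × 100 = 68
Old-age dependency ratio = 15.1 / 338.4 × 100 = 4
Total dependency ratio = (230.2 + 15.1) / 338.4 × 100 = 245.3 / 338.4 × 100 = 72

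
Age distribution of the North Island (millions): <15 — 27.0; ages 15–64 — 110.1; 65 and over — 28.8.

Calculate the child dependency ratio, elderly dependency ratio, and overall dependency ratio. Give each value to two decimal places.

Youth dependency ratio: 24.52
Old-age dependency ratio: 26.16
Total dependency ratio: 50.68

Youth dependency ratio = 27.0 / 110.1 × 100 = 24.52
Old-age dependency ratio = 28.8 / 110.1 × 100 = 26.16
Total dependency ratio = (27.0 + 28.8) / 110.1 × 100 = 55.8 / 110.1 × 100 = 50.68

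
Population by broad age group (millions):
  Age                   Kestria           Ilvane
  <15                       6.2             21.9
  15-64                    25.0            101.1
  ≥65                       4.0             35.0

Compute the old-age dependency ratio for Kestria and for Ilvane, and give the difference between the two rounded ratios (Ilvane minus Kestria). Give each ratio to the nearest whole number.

Kestria: 4.0 / 25.0 × 100 = 16
Ilvane: 35.0 / 101.1 × 100 = 35

Kestria: 16
Ilvane: 35
Difference: +19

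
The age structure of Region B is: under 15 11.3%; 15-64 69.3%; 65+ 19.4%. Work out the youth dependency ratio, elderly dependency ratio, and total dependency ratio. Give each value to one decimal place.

Youth dependency ratio: 16.3
Old-age dependency ratio: 28.0
Total dependency ratio: 44.3

Youth dependency ratio = 11.3 / 69.3 × 100 = 16.3
Old-age dependency ratio = 19.4 / 69.3 × 100 = 28.0
Total dependency ratio = (11.3 + 19.4) / 69.3 × 100 = 30.7 / 69.3 × 100 = 44.3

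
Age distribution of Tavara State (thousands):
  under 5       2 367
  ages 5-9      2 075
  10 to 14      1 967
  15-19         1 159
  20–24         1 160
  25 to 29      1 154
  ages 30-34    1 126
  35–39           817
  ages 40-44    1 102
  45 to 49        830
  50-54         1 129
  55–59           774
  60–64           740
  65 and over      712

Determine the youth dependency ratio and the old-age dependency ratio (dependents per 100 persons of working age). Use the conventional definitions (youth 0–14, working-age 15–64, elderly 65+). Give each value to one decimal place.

0–14: 2 367 + 2 075 + 1 967 = 6 409
15–64: 1 159 + 1 160 + 1 154 + 1 126 + 817 + 1 102 + 830 + 1 129 + 774 + 740 = 9 991
65+: 712
Youth dependency ratio = 6 409 / 9 991 × 100 = 64.1
Old-age dependency ratio = 712 / 9 991 × 100 = 7.1

Youth dependency ratio: 64.1
Old-age dependency ratio: 7.1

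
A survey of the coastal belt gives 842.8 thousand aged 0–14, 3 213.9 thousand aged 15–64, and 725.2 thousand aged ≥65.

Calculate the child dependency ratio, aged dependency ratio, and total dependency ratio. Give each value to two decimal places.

Youth dependency ratio = 842.8 / 3 213.9 × 100 = 26.22
Old-age dependency ratio = 725.2 / 3 213.9 × 100 = 22.56
Total dependency ratio = (842.8 + 725.2) / 3 213.9 × 100 = 1 568.0 / 3 213.9 × 100 = 48.79

Youth dependency ratio: 26.22
Old-age dependency ratio: 22.56
Total dependency ratio: 48.79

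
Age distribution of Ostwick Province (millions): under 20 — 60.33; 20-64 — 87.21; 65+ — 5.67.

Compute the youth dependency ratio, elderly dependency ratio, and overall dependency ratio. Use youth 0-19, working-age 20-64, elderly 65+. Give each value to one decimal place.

Youth dependency ratio: 69.2
Old-age dependency ratio: 6.5
Total dependency ratio: 75.7

Youth dependency ratio = 60.33 / 87.21 × 100 = 69.2
Old-age dependency ratio = 5.67 / 87.21 × 100 = 6.5
Total dependency ratio = (60.33 + 5.67) / 87.21 × 100 = 66.00 / 87.21 × 100 = 75.7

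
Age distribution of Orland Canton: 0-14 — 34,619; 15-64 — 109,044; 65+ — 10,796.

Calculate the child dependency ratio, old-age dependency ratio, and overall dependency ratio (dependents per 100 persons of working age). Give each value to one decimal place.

Youth dependency ratio: 31.7
Old-age dependency ratio: 9.9
Total dependency ratio: 41.6

Youth dependency ratio = 34,619 / 109,044 × 100 = 31.7
Old-age dependency ratio = 10,796 / 109,044 × 100 = 9.9
Total dependency ratio = (34,619 + 10,796) / 109,044 × 100 = 45,415 / 109,044 × 100 = 41.6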